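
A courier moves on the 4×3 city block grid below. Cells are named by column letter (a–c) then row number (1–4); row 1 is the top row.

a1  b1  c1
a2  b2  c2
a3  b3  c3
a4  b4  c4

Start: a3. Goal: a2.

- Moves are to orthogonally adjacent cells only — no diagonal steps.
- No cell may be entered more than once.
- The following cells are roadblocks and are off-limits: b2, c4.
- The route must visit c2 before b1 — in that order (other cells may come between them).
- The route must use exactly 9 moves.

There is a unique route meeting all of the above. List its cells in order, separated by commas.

a3, a4, b4, b3, c3, c2, c1, b1, a1, a2

The waypoints must appear in the order c2, b1, with no cell reused.
Route from a3: down 1 to a4, right 1 to b4, up 1 to b3, right 1 to c3, up 2 to c1, left 2 to a1, down 1 to a2 — 9 moves in all.
Check: order respected (c2 at step 5, b1 at step 7); 9 moves as required.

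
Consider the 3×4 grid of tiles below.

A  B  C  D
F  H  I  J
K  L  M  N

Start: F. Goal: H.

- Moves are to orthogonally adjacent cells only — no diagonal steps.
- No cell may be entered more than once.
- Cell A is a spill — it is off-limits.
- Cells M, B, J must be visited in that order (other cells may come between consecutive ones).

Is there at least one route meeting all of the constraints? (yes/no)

no

Ignoring the required order, 3 revisit-free routes from F to H pass through all of M, B, and J; the waypoint orders that occur are M → J → B (3) — never M → B → J.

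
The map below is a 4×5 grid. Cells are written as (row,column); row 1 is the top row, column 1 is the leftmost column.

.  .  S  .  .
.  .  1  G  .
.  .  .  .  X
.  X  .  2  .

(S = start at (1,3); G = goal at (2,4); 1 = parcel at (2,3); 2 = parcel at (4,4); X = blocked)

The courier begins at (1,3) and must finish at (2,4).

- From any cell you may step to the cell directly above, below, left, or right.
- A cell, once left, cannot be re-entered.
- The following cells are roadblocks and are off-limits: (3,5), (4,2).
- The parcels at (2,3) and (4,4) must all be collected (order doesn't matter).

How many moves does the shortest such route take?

Any route passes through (2,3) and (4,4) in some order between (1,3) and (2,4). Summing Manhattan distances along each leg and taking the cheapest ordering ((1,3) → (2,3) → (4,4) → (2,4)) gives a lower bound of 1 + 3 + 2 = 6 moves.
A route of 6 moves achieves this: (1,3) → (2,3) → (3,3) → (4,3) → (4,4) → (3,4) → (2,4).
Since 6 matches the lower bound, it is optimal.

6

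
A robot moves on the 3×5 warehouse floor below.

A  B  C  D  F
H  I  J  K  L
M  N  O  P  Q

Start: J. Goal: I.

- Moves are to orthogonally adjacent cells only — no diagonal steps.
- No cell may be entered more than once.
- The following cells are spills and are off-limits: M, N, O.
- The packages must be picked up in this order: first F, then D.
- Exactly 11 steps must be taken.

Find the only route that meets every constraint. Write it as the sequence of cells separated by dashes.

The waypoints must appear in the order F, D, with no cell reused.
Route from J: right to K, down to P, right to Q, 2× up (reaching F), 4× left (reaching A), down to H, right to I — 11 moves in all.
Check: order respected (F at step 5, D at step 6); 11 moves as required.

J - K - P - Q - L - F - D - C - B - A - H - I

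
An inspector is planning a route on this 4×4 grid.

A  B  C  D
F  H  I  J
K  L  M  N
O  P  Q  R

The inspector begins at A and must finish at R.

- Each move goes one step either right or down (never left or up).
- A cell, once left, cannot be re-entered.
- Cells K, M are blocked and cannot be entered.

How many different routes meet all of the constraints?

6

A right/down-only route from A to R makes exactly 3 down-moves and 3 right-moves in some order.
With no other constraints that would be C(6,3) = 20 routes.
Subtract routes through each blocked cell (inclusion–exclusion for overlaps): − through K: 4 − through M: 12 + through K&M: 2 → 6.
That gives 6 routes.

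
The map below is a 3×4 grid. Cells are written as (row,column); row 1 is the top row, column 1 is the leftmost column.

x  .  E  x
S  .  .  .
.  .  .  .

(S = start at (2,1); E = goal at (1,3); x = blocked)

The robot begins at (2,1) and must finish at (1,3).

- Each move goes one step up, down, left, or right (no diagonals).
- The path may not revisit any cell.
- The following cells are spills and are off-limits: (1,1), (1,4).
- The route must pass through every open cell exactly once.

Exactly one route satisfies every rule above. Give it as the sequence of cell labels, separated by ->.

Need to visit all 10 open cells exactly once, starting at (2,1) and ending at (1,3).
Cell (1,2) has only two open neighbours ((2,2) and (1,3)), so the path must pass straight through it: one of those is the cell it's entered from and the other is where it exits.
Route from (2,1): down to (3,1), 3× right (reaching (3,4)), up to (2,4), 2× left (reaching (2,2)), up to (1,2), right to (1,3) — 9 moves in all.
Check: all 10 open cells covered.

(2,1) -> (3,1) -> (3,2) -> (3,3) -> (3,4) -> (2,4) -> (2,3) -> (2,2) -> (1,2) -> (1,3)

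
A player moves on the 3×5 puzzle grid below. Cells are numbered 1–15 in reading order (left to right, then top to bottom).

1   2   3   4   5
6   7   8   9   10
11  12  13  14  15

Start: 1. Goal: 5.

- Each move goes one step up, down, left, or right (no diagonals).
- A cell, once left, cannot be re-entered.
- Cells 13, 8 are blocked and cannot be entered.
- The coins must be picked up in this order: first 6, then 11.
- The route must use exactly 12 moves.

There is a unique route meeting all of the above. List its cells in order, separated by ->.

1 -> 6 -> 11 -> 12 -> 7 -> 2 -> 3 -> 4 -> 9 -> 14 -> 15 -> 10 -> 5

The waypoints must appear in the order 6, 11, with no cell reused.
Route from 1: down 2 to 11, right 1 to 12, up 2 to 2, right 2 to 4, down 2 to 14, right 1 to 15, up 2 to 5 — 12 moves in all.
Check: order respected (6 at step 1, 11 at step 2); 12 moves as required.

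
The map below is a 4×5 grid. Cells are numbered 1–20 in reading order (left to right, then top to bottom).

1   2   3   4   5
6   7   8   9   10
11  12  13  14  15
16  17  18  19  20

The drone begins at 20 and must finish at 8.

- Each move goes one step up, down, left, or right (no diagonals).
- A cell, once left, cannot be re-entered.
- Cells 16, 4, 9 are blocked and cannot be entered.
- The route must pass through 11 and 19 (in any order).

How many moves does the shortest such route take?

Any route passes through 11 and 19 in some order between 20 and 8. Summing Manhattan distances along each leg and taking the cheapest ordering (20 → 19 → 11 → 8) gives a lower bound of 1 + 4 + 3 = 8 moves.
A route of 8 moves achieves this: 20 → 19 → 14 → 13 → 12 → 11 → 6 → 7 → 8.
Since 8 matches the lower bound, it is optimal.

8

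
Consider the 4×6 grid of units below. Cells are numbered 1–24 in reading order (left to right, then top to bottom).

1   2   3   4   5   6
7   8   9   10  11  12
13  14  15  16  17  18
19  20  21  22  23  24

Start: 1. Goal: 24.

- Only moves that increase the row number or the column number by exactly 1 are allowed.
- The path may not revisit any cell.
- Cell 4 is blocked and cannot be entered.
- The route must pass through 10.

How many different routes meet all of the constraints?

A right/down-only route from 1 to 24 makes exactly 3 down-moves and 5 right-moves in some order.
With no other constraints that would be C(8,3) = 56 routes.
Split at 10 and multiply the segment counts (each segment already excludes blocked cells): 1→10: 3; 10→24: 6; product = 18.
That gives 18 routes.

18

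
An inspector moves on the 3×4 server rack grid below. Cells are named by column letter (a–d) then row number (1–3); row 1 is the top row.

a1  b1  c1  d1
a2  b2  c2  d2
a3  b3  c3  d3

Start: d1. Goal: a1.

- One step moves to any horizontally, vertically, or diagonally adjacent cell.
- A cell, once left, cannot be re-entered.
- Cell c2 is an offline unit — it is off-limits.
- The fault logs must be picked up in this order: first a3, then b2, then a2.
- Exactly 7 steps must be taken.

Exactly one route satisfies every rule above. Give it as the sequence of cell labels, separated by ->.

The waypoints must appear in the order a3, b2, a2, with no cell reused.
Route from d1: down to d2, down-left to c3, 2× left (reaching a3), up-right to b2, left to a2, up to a1 — 7 moves in all.
Check: order respected (a3 at step 4, b2 at step 5, a2 at step 6); 7 moves as required.

d1 -> d2 -> c3 -> b3 -> a3 -> b2 -> a2 -> a1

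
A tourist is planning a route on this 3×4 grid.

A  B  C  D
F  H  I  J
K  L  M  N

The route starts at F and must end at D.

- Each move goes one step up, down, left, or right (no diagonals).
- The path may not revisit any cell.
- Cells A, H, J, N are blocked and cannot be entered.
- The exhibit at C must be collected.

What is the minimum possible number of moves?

6

Any route passes through C somewhere between F and D. Summing Manhattan distances along the two legs (F → C → D) gives a lower bound of 3 + 1 = 4 moves.
That bound ignores the blocked cells. Measuring each leg by the fewest moves that actually steer around them (F→C: 5; C→D: 1) raises the lower bound to 6.
A route of 6 moves exists: F → K → L → M → I → C → D.
Since 6 matches that lower bound, it is optimal.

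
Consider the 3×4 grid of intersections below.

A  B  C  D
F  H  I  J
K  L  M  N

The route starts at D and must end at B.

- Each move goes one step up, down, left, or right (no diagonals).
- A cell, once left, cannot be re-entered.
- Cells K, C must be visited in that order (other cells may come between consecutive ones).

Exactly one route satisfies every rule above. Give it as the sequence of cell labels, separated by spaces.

The waypoints must appear in the order K, C, with no cell reused.
Route from D: 2× down (reaching N), 3× left (reaching K), up to F, 2× right (reaching I), up to C, left to B — 10 moves in all.
Check: order respected (K at step 5, C at step 9).

D J N M L K F H I C B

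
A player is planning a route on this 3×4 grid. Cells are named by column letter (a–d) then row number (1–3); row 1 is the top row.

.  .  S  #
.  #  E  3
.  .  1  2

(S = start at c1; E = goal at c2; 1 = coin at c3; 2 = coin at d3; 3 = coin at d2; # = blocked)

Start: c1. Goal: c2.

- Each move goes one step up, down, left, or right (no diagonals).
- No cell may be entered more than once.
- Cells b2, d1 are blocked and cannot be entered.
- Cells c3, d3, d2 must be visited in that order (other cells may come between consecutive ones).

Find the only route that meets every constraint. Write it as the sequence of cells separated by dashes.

c1 - b1 - a1 - a2 - a3 - b3 - c3 - d3 - d2 - c2

The waypoints must appear in the order c3, d3, d2, with no cell reused.
Route from c1: 2× left (reaching a1), 2× down (reaching a3), 3× right (reaching d3), up to d2, left to c2 — 9 moves in all.
Check: order respected (1 at step 6, 2 at step 7, 3 at step 8).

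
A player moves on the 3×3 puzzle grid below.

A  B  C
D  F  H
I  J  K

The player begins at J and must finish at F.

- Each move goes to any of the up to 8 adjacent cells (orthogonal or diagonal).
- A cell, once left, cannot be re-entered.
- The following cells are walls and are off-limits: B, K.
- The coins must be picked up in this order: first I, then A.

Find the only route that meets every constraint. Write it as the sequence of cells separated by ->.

The waypoints must appear in the order I, A, with no cell reused.
Route from J: left to I, 2× up (reaching A), down-right to F — 4 moves in all.
Check: order respected (I at step 1, A at step 3).

J -> I -> D -> A -> F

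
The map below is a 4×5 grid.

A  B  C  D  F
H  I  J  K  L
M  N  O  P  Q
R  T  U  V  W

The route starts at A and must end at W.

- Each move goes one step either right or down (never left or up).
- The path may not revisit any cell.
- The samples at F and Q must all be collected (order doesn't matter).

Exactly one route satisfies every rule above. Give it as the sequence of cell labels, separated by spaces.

A B C D F L Q W

Moves only go right or down, so the column and row indices never decrease.
Route from A: right 4 to F, down 3 to W — 7 moves in all.
Check: all required cells visited.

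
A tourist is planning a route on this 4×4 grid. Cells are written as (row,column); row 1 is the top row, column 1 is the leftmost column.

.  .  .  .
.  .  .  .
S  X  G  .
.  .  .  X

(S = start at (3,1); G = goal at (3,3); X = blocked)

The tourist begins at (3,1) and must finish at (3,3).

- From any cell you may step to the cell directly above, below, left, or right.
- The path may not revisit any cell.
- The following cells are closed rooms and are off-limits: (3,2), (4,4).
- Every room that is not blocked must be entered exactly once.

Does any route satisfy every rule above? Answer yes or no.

no

Colour the cells like a checkerboard: each orthogonal step flips colour, so a Hamiltonian route alternates colours. Here there are 7 cells of one colour and 7 of the other, with start on the same colour as the goal — the counts and endpoints can't be arranged into an alternating sequence of length 14, so no Hamiltonian route exists.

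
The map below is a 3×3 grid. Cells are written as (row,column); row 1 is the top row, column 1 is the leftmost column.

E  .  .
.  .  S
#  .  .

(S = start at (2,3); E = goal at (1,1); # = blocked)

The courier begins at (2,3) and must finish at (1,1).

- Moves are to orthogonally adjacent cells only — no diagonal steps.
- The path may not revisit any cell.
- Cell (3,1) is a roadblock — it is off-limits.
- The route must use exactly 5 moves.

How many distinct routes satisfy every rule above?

Need simple routes of exactly 5 moves from (2,3) to (1,1) (Manhattan distance 3, so 1 moves are spent on a detour and 1 undoing it).
Enumerating: (2,3) (1,3) (1,2) (2,2) (2,1) (1,1) | (2,3) (3,3) (3,2) (2,2) (1,2) (1,1) | (2,3) (3,3) (3,2) (2,2) (2,1) (1,1).
That gives 3 routes.

3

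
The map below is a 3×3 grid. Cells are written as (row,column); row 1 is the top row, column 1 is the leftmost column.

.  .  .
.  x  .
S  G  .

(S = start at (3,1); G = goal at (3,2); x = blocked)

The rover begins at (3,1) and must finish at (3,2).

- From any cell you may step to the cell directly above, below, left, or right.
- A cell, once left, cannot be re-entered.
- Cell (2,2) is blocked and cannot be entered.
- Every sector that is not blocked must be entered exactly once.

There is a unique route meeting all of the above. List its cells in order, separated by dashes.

Need to visit all 8 open cells exactly once, starting at (3,1) and ending at (3,2).
Cell (1,3) has only two open neighbours ((2,3) and (1,2)), so the path must pass straight through it: one of those is the cell it's entered from and the other is where it exits.
Route from (3,1): 2× up (reaching (1,1)), 2× right (reaching (1,3)), 2× down (reaching (3,3)), left to (3,2) — 7 moves in all.
Check: all 8 open cells covered.

(3,1) - (2,1) - (1,1) - (1,2) - (1,3) - (2,3) - (3,3) - (3,2)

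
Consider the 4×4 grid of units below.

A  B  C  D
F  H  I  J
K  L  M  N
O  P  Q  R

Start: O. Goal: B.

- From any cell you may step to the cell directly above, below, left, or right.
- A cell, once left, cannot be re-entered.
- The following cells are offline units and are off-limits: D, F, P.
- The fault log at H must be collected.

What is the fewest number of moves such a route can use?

Any route passes through H somewhere between O and B. Summing Manhattan distances along the two legs (O → H → B) gives a lower bound of 3 + 1 = 4 moves.
A route of 4 moves achieves this: O → K → L → H → B.
Since 4 matches the lower bound, it is optimal.

4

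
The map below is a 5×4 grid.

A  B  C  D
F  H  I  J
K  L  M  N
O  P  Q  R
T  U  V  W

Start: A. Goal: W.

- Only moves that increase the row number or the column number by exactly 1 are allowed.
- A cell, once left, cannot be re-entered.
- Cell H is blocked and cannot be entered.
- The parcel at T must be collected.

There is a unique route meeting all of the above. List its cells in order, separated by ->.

A -> F -> K -> O -> T -> U -> V -> W

Moves only go right or down, so the column and row indices never decrease.
Route from A: down 4 to T, right 3 to W — 7 moves in all.
Check: all required cells visited.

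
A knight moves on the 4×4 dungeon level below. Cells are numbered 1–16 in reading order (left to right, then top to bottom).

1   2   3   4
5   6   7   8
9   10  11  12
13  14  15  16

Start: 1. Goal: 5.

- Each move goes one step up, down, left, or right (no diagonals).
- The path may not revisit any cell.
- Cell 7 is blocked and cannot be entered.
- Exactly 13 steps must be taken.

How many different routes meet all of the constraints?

Need simple routes of exactly 13 moves from 1 to 5 (Manhattan distance 1, so 6 moves are spent on a detour and 6 undoing it).
Enumerating: 1 2 3 4 8 12 16 15 11 10 14 13 9 5 | 1 2 3 4 8 12 16 15 14 13 9 10 6 5 | 1 2 3 4 8 12 11 15 14 13 9 10 6 5.
That gives 3 routes.

3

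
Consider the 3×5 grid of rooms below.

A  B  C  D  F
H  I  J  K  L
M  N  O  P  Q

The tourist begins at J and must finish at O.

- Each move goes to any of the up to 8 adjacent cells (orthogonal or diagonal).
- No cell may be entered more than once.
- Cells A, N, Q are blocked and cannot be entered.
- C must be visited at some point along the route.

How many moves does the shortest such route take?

Any route passes through C somewhere between J and O. Summing Chebyshev distances along the two legs (J → C → O) gives a lower bound of 1 + 2 = 3 moves.
A route of 3 moves achieves this: J → C → I → O.
Since 3 matches the lower bound, it is optimal.

3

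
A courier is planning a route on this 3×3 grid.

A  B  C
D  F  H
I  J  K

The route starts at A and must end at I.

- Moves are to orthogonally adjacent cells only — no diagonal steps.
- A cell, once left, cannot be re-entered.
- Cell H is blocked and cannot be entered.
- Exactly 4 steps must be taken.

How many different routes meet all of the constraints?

3

Need simple routes of exactly 4 moves from A to I (Manhattan distance 2, so 1 moves are spent on a detour and 1 undoing it).
Enumerating: A D F J I | A B F J I | A B F D I.
That gives 3 routes.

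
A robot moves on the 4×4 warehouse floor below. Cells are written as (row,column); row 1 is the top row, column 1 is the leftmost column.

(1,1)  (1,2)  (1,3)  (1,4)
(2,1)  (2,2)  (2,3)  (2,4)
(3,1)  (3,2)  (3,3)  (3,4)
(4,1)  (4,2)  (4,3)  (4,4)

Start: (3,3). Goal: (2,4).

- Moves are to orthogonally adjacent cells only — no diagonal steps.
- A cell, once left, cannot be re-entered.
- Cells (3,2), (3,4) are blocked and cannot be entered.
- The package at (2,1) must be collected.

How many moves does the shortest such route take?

Any route passes through (2,1) somewhere between (3,3) and (2,4). Summing Manhattan distances along the two legs ((3,3) → (2,1) → (2,4)) gives a lower bound of 3 + 3 = 6 moves.
The shortest route satisfying every rule uses 8 moves: (3,3) → (2,3) → (2,2) → (2,1) → (1,1) → (1,2) → (1,3) → (1,4) → (2,4).
The no-revisit rule (legs can't share cells) pushes the minimum above the 6-move bound; an exhaustive check rules out every length from 6 to 7, leaving 8 as the minimum.

8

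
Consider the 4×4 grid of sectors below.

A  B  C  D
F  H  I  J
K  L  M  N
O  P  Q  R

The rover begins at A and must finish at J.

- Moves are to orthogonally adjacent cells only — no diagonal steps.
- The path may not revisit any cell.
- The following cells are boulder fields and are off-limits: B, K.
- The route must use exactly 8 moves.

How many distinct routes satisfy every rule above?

Need simple routes of exactly 8 moves from A to J (Manhattan distance 4, so 2 moves are spent on a detour and 2 undoing it).
Enumerating: A F H L P Q M I J | A F H L P Q M N J | A F H L P Q R N J | A F H L M I C D J | A F H L M Q R N J | A F H I M Q R N J.
That gives 6 routes.

6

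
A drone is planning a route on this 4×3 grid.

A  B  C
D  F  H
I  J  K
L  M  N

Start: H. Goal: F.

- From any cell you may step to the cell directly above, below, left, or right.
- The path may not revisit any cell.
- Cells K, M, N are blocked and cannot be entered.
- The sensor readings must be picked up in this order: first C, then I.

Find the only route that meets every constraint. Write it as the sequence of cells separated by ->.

The waypoints must appear in the order C, I, with no cell reused.
Route from H: up to C, 2× left (reaching A), 2× down (reaching I), right to J, up to F — 7 moves in all.
Check: order respected (C at step 1, I at step 5).

H -> C -> B -> A -> D -> I -> J -> F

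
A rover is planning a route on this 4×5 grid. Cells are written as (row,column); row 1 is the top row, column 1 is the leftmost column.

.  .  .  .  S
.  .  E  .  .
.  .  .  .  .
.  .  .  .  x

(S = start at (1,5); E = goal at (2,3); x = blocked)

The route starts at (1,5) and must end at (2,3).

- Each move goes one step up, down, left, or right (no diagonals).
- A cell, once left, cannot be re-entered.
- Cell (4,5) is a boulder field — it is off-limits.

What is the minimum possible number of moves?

3

The Manhattan distance from (1,5) to (2,3) is |1−2| + |5−3| = 3, so at least 3 moves are needed.
A route of 3 moves achieves this: (1,5) → (2,5) → (2,4) → (2,3).
Since 3 matches the lower bound, it is optimal.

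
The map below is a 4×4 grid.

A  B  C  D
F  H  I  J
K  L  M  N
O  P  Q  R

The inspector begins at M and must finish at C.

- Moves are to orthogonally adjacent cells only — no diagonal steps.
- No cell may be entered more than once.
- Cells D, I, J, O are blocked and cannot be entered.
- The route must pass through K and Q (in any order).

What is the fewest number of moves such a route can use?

Any route passes through K and Q in some order between M and C. Summing Manhattan distances along each leg and taking the cheapest ordering (M → K → Q → C) gives a lower bound of 2 + 3 + 3 = 8 moves.
A route of 8 moves achieves this: M → Q → P → L → K → F → A → B → C.
Since 8 matches the lower bound, it is optimal.

8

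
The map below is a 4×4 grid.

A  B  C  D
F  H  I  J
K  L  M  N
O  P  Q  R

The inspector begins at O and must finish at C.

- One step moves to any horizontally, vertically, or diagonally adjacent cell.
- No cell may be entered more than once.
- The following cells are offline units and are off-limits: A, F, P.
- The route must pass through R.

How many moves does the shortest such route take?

Any route passes through R somewhere between O and C. Summing Chebyshev distances along the two legs (O → R → C) gives a lower bound of 3 + 3 = 6 moves.
A route of 6 moves achieves this: O → L → M → R → N → I → C.
Since 6 matches the lower bound, it is optimal.

6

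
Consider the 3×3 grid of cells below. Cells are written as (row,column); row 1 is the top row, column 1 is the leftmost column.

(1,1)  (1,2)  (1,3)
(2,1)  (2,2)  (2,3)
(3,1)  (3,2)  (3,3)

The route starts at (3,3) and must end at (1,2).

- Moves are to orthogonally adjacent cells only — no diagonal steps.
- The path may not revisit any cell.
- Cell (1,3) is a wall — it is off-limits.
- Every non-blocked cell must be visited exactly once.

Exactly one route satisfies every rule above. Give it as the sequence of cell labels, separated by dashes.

Need to visit all 8 open cells exactly once, starting at (3,3) and ending at (1,2).
Cell (3,1) has only two open neighbours ((2,1) and (3,2)), so the path must pass straight through it: one of those is the cell it's entered from and the other is where it exits.
Route from (3,3): up to (2,3), left to (2,2), down to (3,2), left to (3,1), 2× up (reaching (1,1)), right to (1,2) — 7 moves in all.
Check: all 8 open cells covered.

(3,3) - (2,3) - (2,2) - (3,2) - (3,1) - (2,1) - (1,1) - (1,2)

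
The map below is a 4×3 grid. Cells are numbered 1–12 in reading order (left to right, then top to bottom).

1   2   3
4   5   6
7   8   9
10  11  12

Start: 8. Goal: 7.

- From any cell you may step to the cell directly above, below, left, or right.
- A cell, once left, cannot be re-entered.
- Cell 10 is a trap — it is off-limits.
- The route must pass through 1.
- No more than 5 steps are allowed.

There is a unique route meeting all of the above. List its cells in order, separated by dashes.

The budget equals the shortest possible length, so every move has to be on a shortest route through the required cells.
Route from 8: up 2 to 2, left 1 to 1, down 2 to 7 — 5 moves in all.
Check: all required cells visited; 5 ≤ 5 moves.

8 - 5 - 2 - 1 - 4 - 7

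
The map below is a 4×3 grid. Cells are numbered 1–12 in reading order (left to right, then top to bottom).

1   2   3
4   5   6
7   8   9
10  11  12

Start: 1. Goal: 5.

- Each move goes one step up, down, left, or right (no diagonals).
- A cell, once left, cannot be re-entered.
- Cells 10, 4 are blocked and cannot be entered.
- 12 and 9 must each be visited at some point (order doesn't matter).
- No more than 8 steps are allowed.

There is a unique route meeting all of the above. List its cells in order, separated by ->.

1 -> 2 -> 3 -> 6 -> 9 -> 12 -> 11 -> 8 -> 5

The 8-move cap with required stops at 12, 9 leaves no slack for detours.
Route from 1: right 2 to 3, down 3 to 12, left 1 to 11, up 2 to 5 — 8 moves in all.
Check: all required cells visited; 8 ≤ 8 moves.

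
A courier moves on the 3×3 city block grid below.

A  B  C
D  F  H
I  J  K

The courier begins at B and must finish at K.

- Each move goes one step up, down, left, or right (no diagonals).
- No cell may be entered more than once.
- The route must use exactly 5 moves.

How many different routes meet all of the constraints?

Need simple routes of exactly 5 moves from B to K (Manhattan distance 3, so 1 moves are spent on a detour and 1 undoing it).
Enumerating: B F D I J K | B A D I J K | B A D F J K | B A D F H K | B C H F J K.
That gives 5 routes.

5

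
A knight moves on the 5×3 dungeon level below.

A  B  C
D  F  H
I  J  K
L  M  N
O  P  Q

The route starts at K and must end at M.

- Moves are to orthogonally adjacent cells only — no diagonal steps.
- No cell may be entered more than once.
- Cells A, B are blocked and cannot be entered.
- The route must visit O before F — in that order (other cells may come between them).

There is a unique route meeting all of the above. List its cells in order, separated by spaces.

K N Q P O L I D F J M

The waypoints must appear in the order O, F, with no cell reused.
Route from K: 2× down (reaching Q), 2× left (reaching O), 3× up (reaching D), right to F, 2× down (reaching M) — 10 moves in all.
Check: order respected (O at step 4, F at step 8).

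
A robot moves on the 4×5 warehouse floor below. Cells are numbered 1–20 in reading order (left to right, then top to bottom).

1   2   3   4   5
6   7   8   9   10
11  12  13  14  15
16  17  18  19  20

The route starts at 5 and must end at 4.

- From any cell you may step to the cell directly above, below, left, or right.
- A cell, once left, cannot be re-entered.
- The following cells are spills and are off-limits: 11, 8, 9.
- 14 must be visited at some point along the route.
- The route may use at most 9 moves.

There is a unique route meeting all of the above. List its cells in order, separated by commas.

5, 10, 15, 14, 13, 12, 7, 2, 3, 4

The budget equals the shortest possible length, so every move has to be on a shortest route through the required cells.
Route from 5: down 2 to 15, left 3 to 12, up 2 to 2, right 2 to 4 — 9 moves in all.
Check: all required cells visited; 9 ≤ 9 moves.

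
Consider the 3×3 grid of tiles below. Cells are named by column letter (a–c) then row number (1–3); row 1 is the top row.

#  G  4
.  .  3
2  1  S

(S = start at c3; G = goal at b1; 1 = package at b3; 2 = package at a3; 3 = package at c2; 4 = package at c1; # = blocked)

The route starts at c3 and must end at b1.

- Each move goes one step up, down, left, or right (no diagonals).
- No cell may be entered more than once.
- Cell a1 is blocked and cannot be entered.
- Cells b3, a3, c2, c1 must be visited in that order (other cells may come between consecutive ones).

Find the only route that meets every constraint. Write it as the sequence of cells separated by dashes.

The waypoints must appear in the order b3, a3, c2, c1, with no cell reused.
Route from c3: left 2 to a3, up 1 to a2, right 2 to c2, up 1 to c1, left 1 to b1 — 7 moves in all.
Check: order respected (1 at step 1, 2 at step 2, 3 at step 5, 4 at step 6).

c3 - b3 - a3 - a2 - b2 - c2 - c1 - b1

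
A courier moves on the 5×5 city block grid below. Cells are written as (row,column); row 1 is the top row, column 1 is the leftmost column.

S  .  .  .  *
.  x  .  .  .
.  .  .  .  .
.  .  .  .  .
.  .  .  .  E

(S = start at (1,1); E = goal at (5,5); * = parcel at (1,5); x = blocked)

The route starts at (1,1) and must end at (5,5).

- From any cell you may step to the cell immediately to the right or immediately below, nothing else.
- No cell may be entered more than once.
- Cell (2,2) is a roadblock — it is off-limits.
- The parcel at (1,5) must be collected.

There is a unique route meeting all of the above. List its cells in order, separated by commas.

Moves only go right or down, so the column and row indices never decrease.
Route from (1,1): 4× right (reaching (1,5)), 4× down (reaching (5,5)) — 8 moves in all.
Check: all required cells visited.

(1,1), (1,2), (1,3), (1,4), (1,5), (2,5), (3,5), (4,5), (5,5)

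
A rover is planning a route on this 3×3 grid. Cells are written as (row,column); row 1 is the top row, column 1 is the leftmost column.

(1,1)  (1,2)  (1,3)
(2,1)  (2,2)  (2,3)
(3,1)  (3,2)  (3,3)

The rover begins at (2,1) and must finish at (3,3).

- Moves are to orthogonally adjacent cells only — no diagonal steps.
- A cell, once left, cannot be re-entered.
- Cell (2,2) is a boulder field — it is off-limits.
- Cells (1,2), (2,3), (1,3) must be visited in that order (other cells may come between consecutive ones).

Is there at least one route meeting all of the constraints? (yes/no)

Ignoring the required order, 1 revisit-free route from (2,1) to (3,3) passes through all of (1,2), (2,3), and (1,3); the waypoint orders that occur are (1,2) → (1,3) → (2,3) (1) — never (1,2) → (2,3) → (1,3).

no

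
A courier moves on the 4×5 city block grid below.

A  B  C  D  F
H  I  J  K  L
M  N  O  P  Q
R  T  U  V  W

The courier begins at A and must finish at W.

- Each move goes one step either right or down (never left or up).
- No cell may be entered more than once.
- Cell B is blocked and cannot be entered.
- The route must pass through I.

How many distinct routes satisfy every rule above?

10

A right/down-only route from A to W makes exactly 3 down-moves and 4 right-moves in some order.
With no other constraints that would be C(7,3) = 35 routes.
Split at I and multiply the segment counts (each segment already excludes blocked cells): A→I: 1; I→W: 10; product = 10.
That gives 10 routes.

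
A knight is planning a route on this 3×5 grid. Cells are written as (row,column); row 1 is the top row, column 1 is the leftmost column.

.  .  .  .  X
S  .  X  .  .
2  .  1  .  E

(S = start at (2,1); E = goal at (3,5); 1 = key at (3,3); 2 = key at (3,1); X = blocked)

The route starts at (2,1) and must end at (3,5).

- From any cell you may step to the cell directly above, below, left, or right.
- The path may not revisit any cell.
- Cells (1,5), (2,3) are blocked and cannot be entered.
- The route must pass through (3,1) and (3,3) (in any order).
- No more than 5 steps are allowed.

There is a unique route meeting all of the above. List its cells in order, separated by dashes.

The 5-move cap with required stops at (3,1), (3,3) leaves no slack for detours.
Route from (2,1): down to (3,1), 4× right (reaching (3,5)) — 5 moves in all.
Check: all required cells visited; 5 ≤ 5 moves.

(2,1) - (3,1) - (3,2) - (3,3) - (3,4) - (3,5)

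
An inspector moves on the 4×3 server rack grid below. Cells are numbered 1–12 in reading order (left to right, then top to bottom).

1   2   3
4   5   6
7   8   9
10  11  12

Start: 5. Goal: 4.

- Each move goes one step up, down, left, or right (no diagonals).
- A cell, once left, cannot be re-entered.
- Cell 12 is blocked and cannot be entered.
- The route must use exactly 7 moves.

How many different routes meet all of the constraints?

Need simple routes of exactly 7 moves from 5 to 4 (Manhattan distance 1, so 3 moves are spent on a detour and 3 undoing it).
Enumerating: 5 2 3 6 9 8 7 4 | 5 8 9 6 3 2 1 4 | 5 6 9 8 11 10 7 4.
That gives 3 routes.

3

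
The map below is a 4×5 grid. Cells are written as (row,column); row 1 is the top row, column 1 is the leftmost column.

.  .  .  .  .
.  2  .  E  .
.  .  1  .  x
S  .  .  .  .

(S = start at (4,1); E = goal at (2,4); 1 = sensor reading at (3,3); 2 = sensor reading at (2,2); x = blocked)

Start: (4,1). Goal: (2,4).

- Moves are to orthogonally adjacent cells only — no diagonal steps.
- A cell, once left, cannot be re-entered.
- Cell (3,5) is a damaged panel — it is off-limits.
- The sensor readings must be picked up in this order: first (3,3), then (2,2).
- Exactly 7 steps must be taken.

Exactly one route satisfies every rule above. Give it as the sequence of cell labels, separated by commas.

The waypoints must appear in the order (3,3), (2,2), with no cell reused.
Route from (4,1): right 2 to (4,3), up 1 to (3,3), left 1 to (3,2), up 1 to (2,2), right 2 to (2,4) — 7 moves in all.
Check: order respected (1 at step 3, 2 at step 5); 7 moves as required.

(4,1), (4,2), (4,3), (3,3), (3,2), (2,2), (2,3), (2,4)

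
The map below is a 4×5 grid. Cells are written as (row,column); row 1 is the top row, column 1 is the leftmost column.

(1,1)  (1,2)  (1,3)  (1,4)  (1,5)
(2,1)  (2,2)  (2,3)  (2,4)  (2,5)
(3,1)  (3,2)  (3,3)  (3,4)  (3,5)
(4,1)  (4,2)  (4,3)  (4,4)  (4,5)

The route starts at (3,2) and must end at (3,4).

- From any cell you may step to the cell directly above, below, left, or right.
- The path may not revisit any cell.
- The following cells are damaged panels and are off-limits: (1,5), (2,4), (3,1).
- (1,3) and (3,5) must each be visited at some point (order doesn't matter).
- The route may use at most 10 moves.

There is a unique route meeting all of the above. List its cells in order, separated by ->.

(3,2) -> (2,2) -> (1,2) -> (1,3) -> (2,3) -> (3,3) -> (4,3) -> (4,4) -> (4,5) -> (3,5) -> (3,4)

The 10-move cap with required stops at (1,3), (3,5) leaves no slack for detours.
Route from (3,2): up 2 to (1,2), right 1 to (1,3), down 3 to (4,3), right 2 to (4,5), up 1 to (3,5), left 1 to (3,4) — 10 moves in all.
Check: all required cells visited; 10 ≤ 10 moves.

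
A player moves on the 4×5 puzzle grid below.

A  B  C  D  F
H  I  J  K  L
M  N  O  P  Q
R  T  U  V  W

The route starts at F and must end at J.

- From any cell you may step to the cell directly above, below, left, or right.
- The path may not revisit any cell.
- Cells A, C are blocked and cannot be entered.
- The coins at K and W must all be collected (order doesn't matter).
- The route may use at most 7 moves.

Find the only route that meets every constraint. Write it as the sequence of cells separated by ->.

F -> L -> Q -> W -> V -> P -> K -> J

Any route must reach K and W and still end at J within 7 moves, so the order of the required stops is forced.
Route from F: 3× down (reaching W), left to V, 2× up (reaching K), left to J — 7 moves in all.
Check: all required cells visited; 7 ≤ 7 moves.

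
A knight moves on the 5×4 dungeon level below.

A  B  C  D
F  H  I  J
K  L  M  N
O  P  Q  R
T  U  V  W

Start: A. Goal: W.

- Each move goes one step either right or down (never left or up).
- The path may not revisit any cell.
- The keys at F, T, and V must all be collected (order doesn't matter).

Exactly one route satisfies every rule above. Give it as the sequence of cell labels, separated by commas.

A, F, K, O, T, U, V, W

Moves only go right or down, so the column and row indices never decrease.
Route from A: down 4 to T, right 3 to W — 7 moves in all.
Check: all required cells visited.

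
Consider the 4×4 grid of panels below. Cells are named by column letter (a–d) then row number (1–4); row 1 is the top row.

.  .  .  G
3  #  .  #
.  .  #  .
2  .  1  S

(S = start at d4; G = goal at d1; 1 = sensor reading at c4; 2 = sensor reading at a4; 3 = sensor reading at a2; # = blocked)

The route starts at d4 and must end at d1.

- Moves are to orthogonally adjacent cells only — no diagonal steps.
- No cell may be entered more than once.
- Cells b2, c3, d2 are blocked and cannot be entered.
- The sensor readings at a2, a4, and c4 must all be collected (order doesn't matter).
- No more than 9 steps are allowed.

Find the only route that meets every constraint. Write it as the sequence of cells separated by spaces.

d4 c4 b4 a4 a3 a2 a1 b1 c1 d1

The budget equals the shortest possible length, so every move has to be on a shortest route through the required cells.
Route from d4: left 3 to a4, up 3 to a1, right 3 to d1 — 9 moves in all.
Check: all required cells visited; 9 ≤ 9 moves.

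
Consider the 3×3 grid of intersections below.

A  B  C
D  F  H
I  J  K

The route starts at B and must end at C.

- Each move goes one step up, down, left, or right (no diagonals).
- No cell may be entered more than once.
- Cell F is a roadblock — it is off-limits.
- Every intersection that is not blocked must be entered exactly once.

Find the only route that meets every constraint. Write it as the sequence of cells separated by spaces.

B A D I J K H C

Need to visit all 8 open cells exactly once, starting at B and ending at C.
Route from B: left 1 to A, down 2 to I, right 2 to K, up 2 to C — 7 moves in all.
Check: all 8 open cells covered.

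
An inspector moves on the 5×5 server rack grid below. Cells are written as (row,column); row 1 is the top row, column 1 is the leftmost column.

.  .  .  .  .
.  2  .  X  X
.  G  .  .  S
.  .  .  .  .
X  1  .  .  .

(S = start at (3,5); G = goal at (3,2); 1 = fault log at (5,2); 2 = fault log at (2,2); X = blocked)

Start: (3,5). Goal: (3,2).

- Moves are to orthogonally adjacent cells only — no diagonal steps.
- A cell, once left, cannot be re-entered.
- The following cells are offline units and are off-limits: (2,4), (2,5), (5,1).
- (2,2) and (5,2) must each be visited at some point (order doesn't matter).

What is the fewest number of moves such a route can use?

Any route passes through (2,2) and (5,2) in some order between (3,5) and (3,2). Summing Manhattan distances along each leg and taking the cheapest ordering ((3,5) → (5,2) → (2,2) → (3,2)) gives a lower bound of 5 + 3 + 1 = 9 moves.
The shortest route satisfying every rule uses 11 moves: (3,5) → (4,5) → (5,5) → (5,4) → (5,3) → (5,2) → (4,2) → (4,1) → (3,1) → (2,1) → (2,2) → (3,2).
The bound of 9 isn't tight here; checking systematically, no route of length 9 through 10 satisfies every constraint, so 11 is the minimum.

11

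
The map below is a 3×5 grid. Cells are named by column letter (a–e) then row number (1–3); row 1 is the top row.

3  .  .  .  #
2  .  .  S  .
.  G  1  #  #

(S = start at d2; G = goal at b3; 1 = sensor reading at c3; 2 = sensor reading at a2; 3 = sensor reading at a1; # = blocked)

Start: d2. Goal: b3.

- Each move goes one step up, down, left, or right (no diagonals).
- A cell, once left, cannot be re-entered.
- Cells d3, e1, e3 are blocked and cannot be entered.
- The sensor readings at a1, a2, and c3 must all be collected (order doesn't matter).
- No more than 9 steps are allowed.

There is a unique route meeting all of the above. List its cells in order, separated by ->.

d2 -> d1 -> c1 -> b1 -> a1 -> a2 -> b2 -> c2 -> c3 -> b3

The 9-move cap with required stops at a1, a2, c3 leaves no slack for detours.
Route from d2: up to d1, 3× left (reaching a1), down to a2, 2× right (reaching c2), down to c3, left to b3 — 9 moves in all.
Check: all required cells visited; 9 ≤ 9 moves.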